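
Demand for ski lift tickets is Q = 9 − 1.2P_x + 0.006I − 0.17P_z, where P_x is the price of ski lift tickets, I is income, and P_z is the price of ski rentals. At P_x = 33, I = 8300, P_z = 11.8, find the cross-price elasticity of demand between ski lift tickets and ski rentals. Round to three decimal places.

Evaluating quantity at (P_x, I, P_z) gives Q = 9 − 1.2(33) + 0.006(8300) − 0.17(11.8) = 9 − 39.6 + 49.8 − 2.006 = 17.194.
∂Q/∂P_z = −0.17, so E_xy = -0.17·(11.8/17.194) ≈ -0.117.
E_xy < 0: the goods are complements.

-0.117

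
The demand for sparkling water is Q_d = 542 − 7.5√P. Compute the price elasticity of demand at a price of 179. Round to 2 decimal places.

At P = 179, Q_d = 441.6568.
dQ_d/dP = −7.5/(2√P) = −7.5/(2·13.3791).
Point elasticity E = (dQ_d/dP)·(P/Q_d) = -0.2803 × 179/441.6568 ≈ -0.11.
|E| < 1, so demand is inelastic at this price.

-0.11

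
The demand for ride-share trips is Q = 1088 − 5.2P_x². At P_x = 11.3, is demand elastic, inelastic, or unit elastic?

elastic

At P_x = 11.3, Q = 424.012.
dQ/dP_x = −2·5.2·P_x = −117.52.
Point elasticity E = (dQ/dP_x)·(P_x/Q) = -117.52 × 11.3/424.012 ≈ -3.132.
|E| ≈ 3.132 > 1, so demand is elastic.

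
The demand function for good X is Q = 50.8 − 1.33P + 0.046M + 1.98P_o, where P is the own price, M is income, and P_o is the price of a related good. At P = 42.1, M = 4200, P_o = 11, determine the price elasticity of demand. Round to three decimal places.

Substituting, Q = 50.8 − 1.33(42.1) + 0.046(4200) + 1.98(11) = 50.8 − 55.993 + 193.2 + 21.78 = 209.787.
∂Q/∂P = −1.33, so E_p = (−1.33)·(42.1/209.787) ≈ -0.267.
|E_p| < 1: demand is inelastic.

-0.267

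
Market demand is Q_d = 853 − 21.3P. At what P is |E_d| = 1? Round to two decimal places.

20.02

For linear demand Q_d = a − bP, E = −bP/(a − bP). |E| = 1 ⇒ bP = a − bP ⇒ P = a/(2b).
P = 853/(2·21.3) ≈ 20.02.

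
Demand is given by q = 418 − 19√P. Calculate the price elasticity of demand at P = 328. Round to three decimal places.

-2.328

At P = 328, q = 73.8954.
dq/dP = −19/(2√P) = −19/(2·18.1108).
Point elasticity E = (dq/dP)·(P/q) = -0.5245 × 328/73.8954 ≈ -2.328.
|E| > 1, so demand is elastic at this price.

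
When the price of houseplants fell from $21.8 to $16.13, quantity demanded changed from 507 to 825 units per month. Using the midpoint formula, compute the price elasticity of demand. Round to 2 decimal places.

-1.60

%ΔQ = (825 − 507)/[(507 + 825)/2] = 318/666 ≈ 0.4775.
%Δp = (16.13 − 21.8)/[(21.8 + 16.13)/2] = -5.67/18.965 ≈ -0.2990.
Arc elasticity E = %ΔQ/%Δp ≈ 0.4775/-0.2990 ≈ -1.60.
|E| > 1: demand is elastic over this range.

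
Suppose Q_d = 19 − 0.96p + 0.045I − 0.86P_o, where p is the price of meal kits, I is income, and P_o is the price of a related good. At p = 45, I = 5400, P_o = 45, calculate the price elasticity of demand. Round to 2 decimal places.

At the given point, Q_d = 19 − 0.96(45) + 0.045(5400) − 0.86(45) = 19 − 43.2 + 243 − 38.7 = 180.1.
∂Q_d/∂p = −0.96, so E_p = (−0.96)·(45/180.1) ≈ -0.24.
|E_p| < 1: demand is inelastic.

-0.24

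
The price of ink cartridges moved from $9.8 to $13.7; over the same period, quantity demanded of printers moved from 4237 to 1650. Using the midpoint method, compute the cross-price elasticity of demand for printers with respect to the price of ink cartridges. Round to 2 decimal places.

%ΔQ_x = (1650 − 4237)/[(4237+1650)/2] = -2587/2943.5 ≈ -0.8789.
%ΔP_y = (13.7 − 9.8)/[(9.8+13.7)/2] ≈ 0.3319.
E_xy = -0.8789/0.3319 ≈ -2.65.
E_xy < 0, so printers and ink cartridges are complements.

-2.65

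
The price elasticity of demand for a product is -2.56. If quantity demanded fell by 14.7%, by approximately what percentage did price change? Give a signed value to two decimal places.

5.74

%ΔQ ≈ E × %ΔP ⇒ %ΔP = %ΔQ / E = (-14.7%)/(-2.56) ≈ 5.74%.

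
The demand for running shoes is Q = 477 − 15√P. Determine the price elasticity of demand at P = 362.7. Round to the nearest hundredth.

At P = 362.7, Q = 191.3297.
dQ/dP = −15/(2√P) = −15/(2·19.0447).
Point elasticity E = (dQ/dP)·(P/Q) = -0.3938 × 362.7/191.3297 ≈ -0.75.
|E| < 1, so demand is inelastic at this price.

-0.75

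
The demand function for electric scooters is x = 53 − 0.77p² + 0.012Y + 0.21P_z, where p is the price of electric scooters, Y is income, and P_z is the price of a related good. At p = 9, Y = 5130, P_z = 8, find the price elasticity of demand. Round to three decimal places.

-2.316

x = 53 − 0.77(9)² + 0.012(5130) + 0.21(8) = 53 − 62.37 + 61.56 + 1.68 = 53.87.
∂x/∂p = −2·0.77·p = -13.86, so E_p = -13.86·(9/53.87) ≈ -2.316.
|E_p| > 1: demand is elastic.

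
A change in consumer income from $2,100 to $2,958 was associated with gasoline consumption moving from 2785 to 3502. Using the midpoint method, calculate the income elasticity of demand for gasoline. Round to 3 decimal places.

0.672

%ΔQ = (3502 − 2785)/[(2785+3502)/2] = 717/3143.5 ≈ 0.2281.
%ΔI = (2,958 − 2,100)/[(2,100+2,958)/2] = 858/2529 ≈ 0.3393.
E_I = %ΔQ/%ΔI ≈ 0.672.
E_I ∈ (0,1): normal good (necessity).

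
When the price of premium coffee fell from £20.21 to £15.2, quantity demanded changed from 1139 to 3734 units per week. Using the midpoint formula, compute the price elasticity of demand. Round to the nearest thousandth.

-3.764

%ΔQ = (3734 − 1139)/[(1139 + 3734)/2] = 2595/2436.5 ≈ 1.0651.
%ΔP = (15.2 − 20.21)/[(20.21 + 15.2)/2] = -5.01/17.705 ≈ -0.2830.
Arc elasticity E = %ΔQ/%ΔP ≈ 1.0651/-0.2830 ≈ -3.764.
|E| > 1: demand is elastic over this range.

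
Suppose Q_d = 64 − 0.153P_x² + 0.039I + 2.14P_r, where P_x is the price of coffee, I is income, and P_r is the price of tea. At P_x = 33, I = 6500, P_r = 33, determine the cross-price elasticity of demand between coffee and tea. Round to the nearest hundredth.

0.32

Evaluating quantity at (P_x, I, P_r) gives Q_d = 64 − 0.153(33)² + 0.039(6500) + 2.14(33) = 64 − 166.617 + 253.5 + 70.62 = 221.503.
∂Q_d/∂P_r = +2.14, so E_xy = 2.14·(33/221.503) ≈ 0.32.
E_xy > 0: the goods are substitutes.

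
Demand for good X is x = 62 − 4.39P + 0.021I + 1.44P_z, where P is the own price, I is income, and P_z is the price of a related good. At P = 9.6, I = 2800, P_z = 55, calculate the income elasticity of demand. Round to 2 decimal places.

0.37

Substituting, x = 62 − 4.39(9.6) + 0.021(2800) + 1.44(55) = 62 − 42.144 + 58.8 + 79.2 = 157.856.
∂x/∂I = +0.021, so E_I = 0.021·(2800/157.856) ≈ 0.37.
E_I ∈ (0,1): normal good (necessity).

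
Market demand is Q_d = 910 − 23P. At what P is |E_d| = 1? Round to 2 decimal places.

For linear demand Q_d = a − bP, E = −bP/(a − bP). |E| = 1 ⇒ bP = a − bP ⇒ P = a/(2b).
P = 910/(2·23) ≈ 19.78.

19.78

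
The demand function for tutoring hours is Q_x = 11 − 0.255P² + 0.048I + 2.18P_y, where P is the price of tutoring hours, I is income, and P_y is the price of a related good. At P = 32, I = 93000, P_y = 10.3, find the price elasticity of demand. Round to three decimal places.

At the given point, Q_x = 11 − 0.255(32)² + 0.048(93000) + 2.18(10.3) = 11 − 261.12 + 4464 + 22.454 = 4236.334.
∂Q_x/∂P = −2·0.255·P = -16.32, so E_p = -16.32·(32/4236.334) ≈ -0.123.
|E_p| < 1: demand is inelastic.

-0.123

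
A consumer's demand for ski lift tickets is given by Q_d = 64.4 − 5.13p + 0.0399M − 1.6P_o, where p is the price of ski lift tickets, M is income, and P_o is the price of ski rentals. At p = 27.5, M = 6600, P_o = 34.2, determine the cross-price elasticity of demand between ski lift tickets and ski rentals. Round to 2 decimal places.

Evaluating quantity at (p, M, P_o) gives Q_d = 64.4 − 5.13(27.5) + 0.0399(6600) − 1.6(34.2) = 64.4 − 141.075 + 263.34 − 54.72 = 131.945.
∂Q_d/∂P_o = −1.6, so E_xy = -1.6·(34.2/131.945) ≈ -0.41.
E_xy < 0: the goods are complements.

-0.41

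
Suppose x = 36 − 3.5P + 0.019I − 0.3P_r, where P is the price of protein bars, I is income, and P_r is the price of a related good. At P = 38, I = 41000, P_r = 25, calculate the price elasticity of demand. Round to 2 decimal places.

-0.20

First evaluate x: 36 − 3.5(38) + 0.019(41000) − 0.3(25) = 36 − 133 + 779 − 7.5 = 674.5.
∂x/∂P = −3.5, so E_p = (−3.5)·(38/674.5) ≈ -0.20.
|E_p| < 1: demand is inelastic.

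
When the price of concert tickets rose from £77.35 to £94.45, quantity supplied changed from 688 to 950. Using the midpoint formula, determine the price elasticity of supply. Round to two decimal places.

%Δq = (950 − 688)/[(688 + 950)/2] = 262/819 ≈ 0.3199.
%Δp = (94.45 − 77.35)/[(77.35 + 94.45)/2] = 17.1/85.9 ≈ 0.1991.
Arc elasticity E = %Δq/%Δp ≈ 0.3199/0.1991 ≈ 1.61.
|E| > 1: supply is elastic over this range.

1.61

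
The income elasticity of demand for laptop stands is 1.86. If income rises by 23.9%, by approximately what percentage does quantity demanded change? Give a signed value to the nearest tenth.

44.5

%ΔQ ≈ E × %ΔI = (1.86) × (23.9%) ≈ 44.5%.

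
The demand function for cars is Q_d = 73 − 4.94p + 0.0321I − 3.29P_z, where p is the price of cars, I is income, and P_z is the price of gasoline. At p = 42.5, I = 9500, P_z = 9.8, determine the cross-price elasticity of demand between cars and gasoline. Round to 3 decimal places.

First evaluate Q_d: 73 − 4.94(42.5) + 0.0321(9500) − 3.29(9.8) = 73 − 209.95 + 304.95 − 32.242 = 135.758.
∂Q_d/∂P_z = −3.29, so E_xy = -3.29·(9.8/135.758) ≈ -0.237.
E_xy < 0: the goods are complements.

-0.237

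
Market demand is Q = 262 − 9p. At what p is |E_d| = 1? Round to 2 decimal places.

14.56

For linear demand Q = a − bp, E = −bp/(a − bp). |E| = 1 ⇒ bp = a − bp ⇒ p = a/(2b).
p = 262/(2·9) ≈ 14.56.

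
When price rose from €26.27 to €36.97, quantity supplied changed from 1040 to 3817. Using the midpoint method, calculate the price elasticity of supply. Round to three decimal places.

3.379

%ΔQ = (3817 − 1040)/[(1040 + 3817)/2] = 2777/2428.5 ≈ 1.1435.
%ΔP = (36.97 − 26.27)/[(26.27 + 36.97)/2] = 10.7/31.62 ≈ 0.3384.
Arc elasticity E = %ΔQ/%ΔP ≈ 1.1435/0.3384 ≈ 3.379.
|E| > 1: supply is elastic over this range.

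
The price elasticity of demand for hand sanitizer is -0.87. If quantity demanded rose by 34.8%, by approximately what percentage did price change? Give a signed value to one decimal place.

%ΔQ ≈ E × %ΔP ⇒ %ΔP = %ΔQ / E = (34.8%)/(-0.87) = -40.0%.

-40.0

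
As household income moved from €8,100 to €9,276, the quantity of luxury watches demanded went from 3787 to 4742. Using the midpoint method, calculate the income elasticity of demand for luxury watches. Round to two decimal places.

%ΔQ = (4742 − 3787)/[(3787+4742)/2] = 955/4264.5 ≈ 0.2239.
%ΔM = (9,276 − 8,100)/[(8,100+9,276)/2] = 1176/8688 ≈ 0.1354.
E_I = %ΔQ/%ΔM ≈ 1.65.
E_I > 1: normal good (luxury).

1.65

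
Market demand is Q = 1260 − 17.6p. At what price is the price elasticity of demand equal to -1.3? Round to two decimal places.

Set −bp/(a − bp) = −1.3 ⇒ bp = 1.3(a − bp) ⇒ bp(1+1.3) = 1.3·a.
p = 1.3·1260/(17.6·2.3) ≈ 40.46.

40.46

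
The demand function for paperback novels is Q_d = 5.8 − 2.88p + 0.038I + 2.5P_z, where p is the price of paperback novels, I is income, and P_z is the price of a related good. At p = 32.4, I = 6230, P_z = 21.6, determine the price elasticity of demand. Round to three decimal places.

First evaluate Q_d: 5.8 − 2.88(32.4) + 0.038(6230) + 2.5(21.6) = 5.8 − 93.312 + 236.74 + 54 = 203.228.
∂Q_d/∂p = −2.88, so E_p = (−2.88)·(32.4/203.228) ≈ -0.459.
|E_p| < 1: demand is inelastic.

-0.459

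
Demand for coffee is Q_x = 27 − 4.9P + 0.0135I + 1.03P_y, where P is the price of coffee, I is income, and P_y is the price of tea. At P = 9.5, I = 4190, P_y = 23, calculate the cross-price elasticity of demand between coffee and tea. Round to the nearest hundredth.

0.39

First evaluate Q_x: 27 − 4.9(9.5) + 0.0135(4190) + 1.03(23) = 27 − 46.55 + 56.565 + 23.69 = 60.705.
∂Q_x/∂P_y = +1.03, so E_xy = 1.03·(23/60.705) ≈ 0.39.
E_xy > 0: the goods are substitutes.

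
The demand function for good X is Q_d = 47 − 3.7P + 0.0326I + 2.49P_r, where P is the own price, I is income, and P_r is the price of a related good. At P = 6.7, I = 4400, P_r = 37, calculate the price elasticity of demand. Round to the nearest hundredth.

Q_d = 47 − 3.7(6.7) + 0.0326(4400) + 2.49(37) = 47 − 24.79 + 143.44 + 92.13 = 257.78.
∂Q_d/∂P = −3.7, so E_p = (−3.7)·(6.7/257.78) ≈ -0.10.
|E_p| < 1: demand is inelastic.

-0.10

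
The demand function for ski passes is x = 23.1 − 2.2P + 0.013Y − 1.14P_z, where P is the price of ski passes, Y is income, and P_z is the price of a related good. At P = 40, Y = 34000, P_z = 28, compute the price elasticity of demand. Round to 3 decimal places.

-0.255

First evaluate x: 23.1 − 2.2(40) + 0.013(34000) − 1.14(28) = 23.1 − 88 + 442 − 31.92 = 345.18.
∂x/∂P = −2.2, so E_p = (−2.2)·(40/345.18) ≈ -0.255.
|E_p| < 1: demand is inelastic.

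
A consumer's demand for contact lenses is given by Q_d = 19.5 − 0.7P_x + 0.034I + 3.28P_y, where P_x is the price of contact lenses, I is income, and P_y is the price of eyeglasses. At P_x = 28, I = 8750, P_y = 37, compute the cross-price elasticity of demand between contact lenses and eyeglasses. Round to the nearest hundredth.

Evaluating quantity at (P_x, I, P_y) gives Q_d = 19.5 − 0.7(28) + 0.034(8750) + 3.28(37) = 19.5 − 19.6 + 297.5 + 121.36 = 418.76.
∂Q_d/∂P_y = +3.28, so E_xy = 3.28·(37/418.76) ≈ 0.29.
E_xy > 0: the goods are substitutes.

0.29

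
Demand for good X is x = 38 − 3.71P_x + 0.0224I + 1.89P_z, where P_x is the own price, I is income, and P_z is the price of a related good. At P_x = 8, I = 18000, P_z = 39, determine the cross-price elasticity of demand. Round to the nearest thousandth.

At the given point, x = 38 − 3.71(8) + 0.0224(18000) + 1.89(39) = 38 − 29.68 + 403.2 + 73.71 = 485.23.
∂x/∂P_z = +1.89, so E_xy = 1.89·(39/485.23) ≈ 0.152.
E_xy > 0: the goods are substitutes.

0.152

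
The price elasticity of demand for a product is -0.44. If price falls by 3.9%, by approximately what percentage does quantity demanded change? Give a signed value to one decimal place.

%ΔQ ≈ E × %ΔP = (-0.44) × (-3.9%) ≈ 1.7%.

1.7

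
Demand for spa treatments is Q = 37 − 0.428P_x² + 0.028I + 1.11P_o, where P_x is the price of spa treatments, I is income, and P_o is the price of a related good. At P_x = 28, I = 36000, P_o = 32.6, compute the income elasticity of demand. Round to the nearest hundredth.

At the given point, Q = 37 − 0.428(28)² + 0.028(36000) + 1.11(32.6) = 37 − 335.552 + 1008 + 36.186 = 745.634.
∂Q/∂I = +0.028, so E_I = 0.028·(36000/745.634) ≈ 1.35.
E_I > 1: normal good (luxury).

1.35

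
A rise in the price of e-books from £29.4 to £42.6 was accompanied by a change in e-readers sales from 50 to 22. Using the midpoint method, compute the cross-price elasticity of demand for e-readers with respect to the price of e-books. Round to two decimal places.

-2.12

%ΔQ_x = (22 − 50)/[(50+22)/2] = -28/36 ≈ -0.7778.
%ΔP_y = (42.6 − 29.4)/[(29.4+42.6)/2] ≈ 0.3667.
E_xy = -0.7778/0.3667 ≈ -2.12.
E_xy < 0, so e-readers and e-books are complements.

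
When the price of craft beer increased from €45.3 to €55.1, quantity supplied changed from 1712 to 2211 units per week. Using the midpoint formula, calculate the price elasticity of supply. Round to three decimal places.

1.303

%ΔQ = (2211 − 1712)/[(1712 + 2211)/2] = 499/1961.5 ≈ 0.2544.
%Δp = (55.1 − 45.3)/[(45.3 + 55.1)/2] = 9.8/50.2 ≈ 0.1952.
Arc elasticity E = %ΔQ/%Δp ≈ 0.2544/0.1952 ≈ 1.303.
|E| > 1: supply is elastic over this range.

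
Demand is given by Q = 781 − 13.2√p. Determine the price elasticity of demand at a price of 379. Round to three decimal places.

At p = 379, Q = 524.0234.
dQ/dp = −13.2/(2√p) = −13.2/(2·19.4679).
Point elasticity E = (dQ/dp)·(p/Q) = -0.339 × 379/524.0234 ≈ -0.245.
|E| < 1, so demand is inelastic at this price.

-0.245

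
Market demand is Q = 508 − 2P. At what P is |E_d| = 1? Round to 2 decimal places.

127.00

For linear demand Q = a − bP, E = −bP/(a − bP). |E| = 1 ⇒ bP = a − bP ⇒ P = a/(2b).
P = 508/(2·2) = 127.00.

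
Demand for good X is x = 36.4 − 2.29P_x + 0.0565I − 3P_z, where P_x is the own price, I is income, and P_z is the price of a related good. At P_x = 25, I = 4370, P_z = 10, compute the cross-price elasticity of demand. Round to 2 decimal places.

At the given point, x = 36.4 − 2.29(25) + 0.0565(4370) − 3(10) = 36.4 − 57.25 + 246.905 − 30 = 196.055.
∂x/∂P_z = −3, so E_xy = -3·(10/196.055) ≈ -0.15.
E_xy < 0: the goods are complements.

-0.15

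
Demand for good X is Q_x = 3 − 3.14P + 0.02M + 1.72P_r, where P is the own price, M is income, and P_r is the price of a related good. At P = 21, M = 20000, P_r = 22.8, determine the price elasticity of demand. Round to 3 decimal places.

Q_x = 3 − 3.14(21) + 0.02(20000) + 1.72(22.8) = 3 − 65.94 + 400 + 39.216 = 376.276.
∂Q_x/∂P = −3.14, so E_p = (−3.14)·(21/376.276) ≈ -0.175.
|E_p| < 1: demand is inelastic.

-0.175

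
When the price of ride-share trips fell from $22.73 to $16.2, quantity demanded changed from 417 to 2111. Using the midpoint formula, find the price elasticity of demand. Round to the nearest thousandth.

%Δq = (2111 − 417)/[(417 + 2111)/2] = 1694/1264 ≈ 1.3402.
%ΔP = (16.2 − 22.73)/[(22.73 + 16.2)/2] = -6.53/19.465 ≈ -0.3355.
Arc elasticity E = %Δq/%ΔP ≈ 1.3402/-0.3355 ≈ -3.995.
|E| > 1: demand is elastic over this range.

-3.995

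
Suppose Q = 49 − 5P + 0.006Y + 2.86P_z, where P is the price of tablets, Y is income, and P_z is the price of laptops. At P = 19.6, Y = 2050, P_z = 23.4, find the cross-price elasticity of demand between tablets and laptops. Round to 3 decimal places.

Q = 49 − 5(19.6) + 0.006(2050) + 2.86(23.4) = 49 − 98 + 12.3 + 66.924 = 30.224.
∂Q/∂P_z = +2.86, so E_xy = 2.86·(23.4/30.224) ≈ 2.214.
E_xy > 0: the goods are substitutes.

2.214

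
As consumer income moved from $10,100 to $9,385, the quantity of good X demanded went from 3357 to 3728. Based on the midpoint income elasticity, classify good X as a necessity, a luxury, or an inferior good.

inferior

%ΔQ = (3728 − 3357)/[(3357+3728)/2] = 371/3542.5 ≈ 0.1047.
%ΔI = (9,385 − 10,100)/[(10,100+9,385)/2] = -715/9742.5 ≈ -0.0734.
E_I = %ΔQ/%ΔI ≈ -1.427.
E_I < 0: inferior good.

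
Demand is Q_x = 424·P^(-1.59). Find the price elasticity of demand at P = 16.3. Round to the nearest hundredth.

For a Cobb–Douglas (constant-elasticity) form Q_x = A·P^α·…, the elasticity with respect to P equals the exponent α at every point.
Here the exponent on P is -1.59, so the price elasticity of demand is -1.59.

-1.59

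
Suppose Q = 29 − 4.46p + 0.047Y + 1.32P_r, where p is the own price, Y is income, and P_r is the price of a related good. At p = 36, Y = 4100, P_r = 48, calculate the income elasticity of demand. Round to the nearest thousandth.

Q = 29 − 4.46(36) + 0.047(4100) + 1.32(48) = 29 − 160.56 + 192.7 + 63.36 = 124.5.
∂Q/∂Y = +0.047, so E_I = 0.047·(4100/124.5) ≈ 1.548.
E_I > 1: normal good (luxury).

1.548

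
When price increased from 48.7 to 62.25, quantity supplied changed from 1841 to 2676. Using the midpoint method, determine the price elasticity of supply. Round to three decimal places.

1.514

%ΔQ = (2676 − 1841)/[(1841 + 2676)/2] = 835/2258.5 ≈ 0.3697.
%Δp = (62.25 − 48.7)/[(48.7 + 62.25)/2] = 13.55/55.475 ≈ 0.2443.
Arc elasticity E = %ΔQ/%Δp ≈ 0.3697/0.2443 ≈ 1.514.
|E| > 1: supply is elastic over this range.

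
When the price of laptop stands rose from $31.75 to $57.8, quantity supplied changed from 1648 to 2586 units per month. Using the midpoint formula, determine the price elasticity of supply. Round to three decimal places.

0.762

%Δq = (2586 − 1648)/[(1648 + 2586)/2] = 938/2117 ≈ 0.4431.
%ΔP = (57.8 − 31.75)/[(31.75 + 57.8)/2] = 26.05/44.775 ≈ 0.5818.
Arc elasticity E = %Δq/%ΔP ≈ 0.4431/0.5818 ≈ 0.762.
|E| < 1: supply is inelastic over this range.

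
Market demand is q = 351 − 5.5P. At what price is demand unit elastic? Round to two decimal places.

31.91

For linear demand q = a − bP, E = −bP/(a − bP). |E| = 1 ⇒ bP = a − bP ⇒ P = a/(2b).
P = 351/(2·5.5) ≈ 31.91.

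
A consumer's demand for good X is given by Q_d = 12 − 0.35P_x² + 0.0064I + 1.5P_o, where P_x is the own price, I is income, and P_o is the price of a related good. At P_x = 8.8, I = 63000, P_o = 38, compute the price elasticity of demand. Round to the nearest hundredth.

First evaluate Q_d: 12 − 0.35(8.8)² + 0.0064(63000) + 1.5(38) = 12 − 27.104 + 403.2 + 57 = 445.096.
∂Q_d/∂P_x = −2·0.35·P_x = -6.16, so E_p = -6.16·(8.8/445.096) ≈ -0.12.
|E_p| < 1: demand is inelastic.

-0.12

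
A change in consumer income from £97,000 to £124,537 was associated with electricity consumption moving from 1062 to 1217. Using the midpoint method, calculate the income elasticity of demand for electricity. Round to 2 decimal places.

%ΔQ = (1217 − 1062)/[(1062+1217)/2] = 155/1139.5 ≈ 0.1360.
%ΔI = (124,537 − 97,000)/[(97,000+124,537)/2] = 27537/110768.5 ≈ 0.2486.
E_I = %ΔQ/%ΔI ≈ 0.55.
E_I ∈ (0,1): normal good (necessity).

0.55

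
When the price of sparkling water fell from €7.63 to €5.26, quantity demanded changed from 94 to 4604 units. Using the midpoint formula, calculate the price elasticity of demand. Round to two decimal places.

%Δq = (4604 − 94)/[(94 + 4604)/2] = 4510/2349 ≈ 1.9200.
%ΔP = (5.26 − 7.63)/[(7.63 + 5.26)/2] = -2.37/6.445 ≈ -0.3677.
Arc elasticity E = %Δq/%ΔP ≈ 1.9200/-0.3677 ≈ -5.22.
|E| > 1: demand is elastic over this range.

-5.22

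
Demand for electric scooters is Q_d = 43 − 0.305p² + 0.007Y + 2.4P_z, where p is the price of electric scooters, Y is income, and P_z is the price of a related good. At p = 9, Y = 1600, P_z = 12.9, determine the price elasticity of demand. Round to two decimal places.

-0.82

Q_d = 43 − 0.305(9)² + 0.007(1600) + 2.4(12.9) = 43 − 24.705 + 11.2 + 30.96 = 60.455.
∂Q_d/∂p = −2·0.305·p = -5.49, so E_p = -5.49·(9/60.455) ≈ -0.82.
|E_p| < 1: demand is inelastic.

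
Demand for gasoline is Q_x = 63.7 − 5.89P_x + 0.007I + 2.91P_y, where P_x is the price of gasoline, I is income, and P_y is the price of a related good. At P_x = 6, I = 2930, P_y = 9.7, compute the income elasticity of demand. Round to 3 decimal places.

Substituting, Q_x = 63.7 − 5.89(6) + 0.007(2930) + 2.91(9.7) = 63.7 − 35.34 + 20.51 + 28.227 = 77.097.
∂Q_x/∂I = +0.007, so E_I = 0.007·(2930/77.097) ≈ 0.266.
E_I ∈ (0,1): normal good (necessity).

0.266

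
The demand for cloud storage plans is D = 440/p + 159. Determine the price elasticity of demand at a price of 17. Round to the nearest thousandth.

-0.140

At p = 17, D = 184.8824.
dD/dp = −440/p² = −1.5225.
Point elasticity E = (dD/dp)·(p/D) = -1.5225 × 17/184.8824 ≈ -0.140.
|E| < 1, so demand is inelastic at this price.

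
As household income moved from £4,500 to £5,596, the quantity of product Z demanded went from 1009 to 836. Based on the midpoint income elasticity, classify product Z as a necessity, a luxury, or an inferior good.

inferior

%ΔQ = (836 − 1009)/[(1009+836)/2] = -173/922.5 ≈ -0.1875.
%ΔI = (5,596 − 4,500)/[(4,500+5,596)/2] = 1096/5048 ≈ 0.2171.
E_I = %ΔQ/%ΔI ≈ -0.864.
E_I < 0: inferior good.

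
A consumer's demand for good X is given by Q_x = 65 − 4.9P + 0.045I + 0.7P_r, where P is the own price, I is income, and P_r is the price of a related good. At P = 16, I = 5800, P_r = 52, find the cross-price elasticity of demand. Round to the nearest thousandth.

0.128

Evaluating quantity at (P, I, P_r) gives Q_x = 65 − 4.9(16) + 0.045(5800) + 0.7(52) = 65 − 78.4 + 261 + 36.4 = 284.
∂Q_x/∂P_r = +0.7, so E_xy = 0.7·(52/284) ≈ 0.128.
E_xy > 0: the goods are substitutes.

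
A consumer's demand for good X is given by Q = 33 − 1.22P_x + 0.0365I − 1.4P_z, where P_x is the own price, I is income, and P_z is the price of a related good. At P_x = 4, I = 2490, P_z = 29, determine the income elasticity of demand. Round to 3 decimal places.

1.159

Q = 33 − 1.22(4) + 0.0365(2490) − 1.4(29) = 33 − 4.88 + 90.885 − 40.6 = 78.405.
∂Q/∂I = +0.0365, so E_I = 0.0365·(2490/78.405) ≈ 1.159.
E_I > 1: normal good (luxury).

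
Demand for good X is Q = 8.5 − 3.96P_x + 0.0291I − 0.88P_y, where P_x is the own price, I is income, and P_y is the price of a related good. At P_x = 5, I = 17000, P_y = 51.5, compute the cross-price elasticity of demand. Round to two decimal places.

-0.10

Substituting, Q = 8.5 − 3.96(5) + 0.0291(17000) − 0.88(51.5) = 8.5 − 19.8 + 494.7 − 45.32 = 438.08.
∂Q/∂P_y = −0.88, so E_xy = -0.88·(51.5/438.08) ≈ -0.10.
E_xy < 0: the goods are complements.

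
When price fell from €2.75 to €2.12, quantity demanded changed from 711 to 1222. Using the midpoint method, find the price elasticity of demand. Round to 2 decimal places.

-2.04

%ΔQ = (1222 − 711)/[(711 + 1222)/2] = 511/966.5 ≈ 0.5287.
%Δp = (2.12 − 2.75)/[(2.75 + 2.12)/2] = -0.63/2.435 ≈ -0.2587.
Arc elasticity E = %ΔQ/%Δp ≈ 0.5287/-0.2587 ≈ -2.04.
|E| > 1: demand is elastic over this range.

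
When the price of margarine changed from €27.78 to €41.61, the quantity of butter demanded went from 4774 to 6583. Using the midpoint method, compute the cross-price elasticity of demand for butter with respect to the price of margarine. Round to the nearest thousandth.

%ΔQ_x = (6583 − 4774)/[(4774+6583)/2] = 1809/5678.5 ≈ 0.3186.
%ΔP_y = (41.61 − 27.78)/[(27.78+41.61)/2] ≈ 0.3986.
E_xy = 0.3186/0.3986 ≈ 0.799.
E_xy > 0, so butter and margarine are substitutes.

0.799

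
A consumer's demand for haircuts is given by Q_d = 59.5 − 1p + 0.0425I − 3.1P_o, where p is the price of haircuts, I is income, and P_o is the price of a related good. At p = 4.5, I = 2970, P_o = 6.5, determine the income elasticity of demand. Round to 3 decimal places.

0.784

Substituting, Q_d = 59.5 − 1(4.5) + 0.0425(2970) − 3.1(6.5) = 59.5 − 4.5 + 126.225 − 20.15 = 161.075.
∂Q_d/∂I = +0.0425, so E_I = 0.0425·(2970/161.075) ≈ 0.784.
E_I ∈ (0,1): normal good (necessity).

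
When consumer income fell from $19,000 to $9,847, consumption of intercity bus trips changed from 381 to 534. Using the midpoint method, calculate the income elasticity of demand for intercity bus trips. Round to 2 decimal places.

%ΔQ = (534 − 381)/[(381+534)/2] = 153/457.5 ≈ 0.3344.
%ΔI = (9,847 − 19,000)/[(19,000+9,847)/2] = -9153/14423.5 ≈ -0.6346.
E_I = %ΔQ/%ΔI ≈ -0.53.
E_I < 0: inferior good.

-0.53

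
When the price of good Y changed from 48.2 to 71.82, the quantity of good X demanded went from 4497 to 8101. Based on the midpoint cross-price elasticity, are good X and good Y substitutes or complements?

%ΔQ_x = (8101 − 4497)/[(4497+8101)/2] = 3604/6299 ≈ 0.5722.
%ΔP_y = (71.82 − 48.2)/[(48.2+71.82)/2] ≈ 0.3936.
E_xy = 0.5722/0.3936 ≈ 1.454.
E_xy > 0, so the goods are substitutes.

substitutes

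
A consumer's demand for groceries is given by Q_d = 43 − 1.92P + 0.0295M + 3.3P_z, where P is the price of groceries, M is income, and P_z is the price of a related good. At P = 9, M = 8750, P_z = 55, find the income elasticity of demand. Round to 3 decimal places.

0.555

Q_d = 43 − 1.92(9) + 0.0295(8750) + 3.3(55) = 43 − 17.28 + 258.125 + 181.5 = 465.345.
∂Q_d/∂M = +0.0295, so E_I = 0.0295·(8750/465.345) ≈ 0.555.
E_I ∈ (0,1): normal good (necessity).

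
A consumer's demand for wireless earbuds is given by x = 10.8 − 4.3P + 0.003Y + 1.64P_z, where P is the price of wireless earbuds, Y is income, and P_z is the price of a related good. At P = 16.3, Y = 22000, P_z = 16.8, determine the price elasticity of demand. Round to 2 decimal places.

Substituting, x = 10.8 − 4.3(16.3) + 0.003(22000) + 1.64(16.8) = 10.8 − 70.09 + 66 + 27.552 = 34.262.
∂x/∂P = −4.3, so E_p = (−4.3)·(16.3/34.262) ≈ -2.05.
|E_p| > 1: demand is elastic.

-2.05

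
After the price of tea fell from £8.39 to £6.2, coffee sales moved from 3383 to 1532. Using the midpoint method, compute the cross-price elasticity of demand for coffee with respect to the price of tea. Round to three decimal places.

2.509

%ΔQ_x = (1532 − 3383)/[(3383+1532)/2] = -1851/2457.5 ≈ -0.7532.
%ΔP_y = (6.2 − 8.39)/[(8.39+6.2)/2] ≈ -0.3002.
E_xy = -0.7532/-0.3002 ≈ 2.509.
E_xy > 0, so coffee and tea are substitutes.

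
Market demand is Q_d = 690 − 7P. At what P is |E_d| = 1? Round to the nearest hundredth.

49.29

For linear demand Q_d = a − bP, E = −bP/(a − bP). |E| = 1 ⇒ bP = a − bP ⇒ P = a/(2b).
P = 690/(2·7) ≈ 49.29.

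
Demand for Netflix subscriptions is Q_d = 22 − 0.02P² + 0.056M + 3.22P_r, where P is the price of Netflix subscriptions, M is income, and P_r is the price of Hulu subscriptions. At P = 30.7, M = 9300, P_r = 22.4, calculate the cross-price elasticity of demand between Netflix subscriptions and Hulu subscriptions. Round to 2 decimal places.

0.12

Evaluating quantity at (P, M, P_r) gives Q_d = 22 − 0.02(30.7)² + 0.056(9300) + 3.22(22.4) = 22 − 18.8498 + 520.8 + 72.128 = 596.0782.
∂Q_d/∂P_r = +3.22, so E_xy = 3.22·(22.4/596.0782) ≈ 0.12.
E_xy > 0: the goods are substitutes.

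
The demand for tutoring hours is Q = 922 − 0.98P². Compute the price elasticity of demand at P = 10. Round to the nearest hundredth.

-0.24

At P = 10, Q = 824.
dQ/dP = −2·0.98·P = −19.6.
Point elasticity E = (dQ/dP)·(P/Q) = -19.6 × 10/824 ≈ -0.24.
|E| < 1, so demand is inelastic at this price.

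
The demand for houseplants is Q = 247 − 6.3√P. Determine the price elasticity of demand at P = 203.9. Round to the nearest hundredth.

At P = 203.9, Q = 157.0401.
dQ/dP = −6.3/(2√P) = −6.3/(2·14.2794).
Point elasticity E = (dQ/dP)·(P/Q) = -0.2206 × 203.9/157.0401 ≈ -0.29.
|E| < 1, so demand is inelastic at this price.

-0.29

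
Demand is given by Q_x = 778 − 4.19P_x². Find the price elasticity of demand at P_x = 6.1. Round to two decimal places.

At P_x = 6.1, Q_x = 622.0901.
dQ_x/dP_x = −2·4.19·P_x = −51.118.
Point elasticity E = (dQ_x/dP_x)·(P_x/Q_x) = -51.118 × 6.1/622.0901 ≈ -0.50.
|E| < 1, so demand is inelastic at this price.

-0.50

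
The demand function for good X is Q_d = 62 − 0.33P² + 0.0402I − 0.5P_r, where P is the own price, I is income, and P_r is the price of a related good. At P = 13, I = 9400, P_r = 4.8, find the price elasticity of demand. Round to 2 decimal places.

-0.29

At the given point, Q_d = 62 − 0.33(13)² + 0.0402(9400) − 0.5(4.8) = 62 − 55.77 + 377.88 − 2.4 = 381.71.
∂Q_d/∂P = −2·0.33·P = -8.58, so E_p = -8.58·(13/381.71) ≈ -0.29.
|E_p| < 1: demand is inelastic.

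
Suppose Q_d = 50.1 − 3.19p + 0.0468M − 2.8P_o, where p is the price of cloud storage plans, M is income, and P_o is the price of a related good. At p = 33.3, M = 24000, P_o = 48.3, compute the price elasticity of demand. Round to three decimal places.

Evaluating quantity at (p, M, P_o) gives Q_d = 50.1 − 3.19(33.3) + 0.0468(24000) − 2.8(48.3) = 50.1 − 106.227 + 1123.2 − 135.24 = 931.833.
∂Q_d/∂p = −3.19, so E_p = (−3.19)·(33.3/931.833) ≈ -0.114.
|E_p| < 1: demand is inelastic.

-0.114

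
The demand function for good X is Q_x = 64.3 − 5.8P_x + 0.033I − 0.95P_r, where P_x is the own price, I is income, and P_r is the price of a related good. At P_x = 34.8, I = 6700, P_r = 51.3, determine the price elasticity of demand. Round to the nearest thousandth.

-5.796

First evaluate Q_x: 64.3 − 5.8(34.8) + 0.033(6700) − 0.95(51.3) = 64.3 − 201.84 + 221.1 − 48.735 = 34.825.
∂Q_x/∂P_x = −5.8, so E_p = (−5.8)·(34.8/34.825) ≈ -5.796.
|E_p| > 1: demand is elastic.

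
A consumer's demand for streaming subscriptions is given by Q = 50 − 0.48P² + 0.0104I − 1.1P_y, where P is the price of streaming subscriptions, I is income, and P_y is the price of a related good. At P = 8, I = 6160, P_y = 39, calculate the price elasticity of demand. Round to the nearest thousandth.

At the given point, Q = 50 − 0.48(8)² + 0.0104(6160) − 1.1(39) = 50 − 30.72 + 64.064 − 42.9 = 40.444.
∂Q/∂P = −2·0.48·P = -7.68, so E_p = -7.68·(8/40.444) ≈ -1.519.
|E_p| > 1: demand is elastic.

-1.519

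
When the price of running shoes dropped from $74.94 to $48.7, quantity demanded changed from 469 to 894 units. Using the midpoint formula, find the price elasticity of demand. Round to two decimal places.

%ΔQ = (894 − 469)/[(469 + 894)/2] = 425/681.5 ≈ 0.6236.
%Δp = (48.7 − 74.94)/[(74.94 + 48.7)/2] = -26.24/61.82 ≈ -0.4245.
Arc elasticity E = %ΔQ/%Δp ≈ 0.6236/-0.4245 ≈ -1.47.
|E| > 1: demand is elastic over this range.

-1.47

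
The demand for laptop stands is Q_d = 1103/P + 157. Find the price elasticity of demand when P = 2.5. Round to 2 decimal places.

At P = 2.5, Q_d = 598.2.
dQ_d/dP = −1103/P² = −176.48.
Point elasticity E = (dQ_d/dP)·(P/Q_d) = -176.48 × 2.5/598.2 ≈ -0.74.
|E| < 1, so demand is inelastic at this price.

-0.74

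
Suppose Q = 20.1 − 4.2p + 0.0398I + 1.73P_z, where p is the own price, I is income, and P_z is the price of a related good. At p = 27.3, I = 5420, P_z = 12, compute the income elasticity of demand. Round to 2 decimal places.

Evaluating quantity at (p, I, P_z) gives Q = 20.1 − 4.2(27.3) + 0.0398(5420) + 1.73(12) = 20.1 − 114.66 + 215.716 + 20.76 = 141.916.
∂Q/∂I = +0.0398, so E_I = 0.0398·(5420/141.916) ≈ 1.52.
E_I > 1: normal good (luxury).

1.52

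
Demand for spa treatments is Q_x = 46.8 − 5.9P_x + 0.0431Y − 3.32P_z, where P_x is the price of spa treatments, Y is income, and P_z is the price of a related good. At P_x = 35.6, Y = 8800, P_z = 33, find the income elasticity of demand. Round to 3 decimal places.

First evaluate Q_x: 46.8 − 5.9(35.6) + 0.0431(8800) − 3.32(33) = 46.8 − 210.04 + 379.28 − 109.56 = 106.48.
∂Q_x/∂Y = +0.0431, so E_I = 0.0431·(8800/106.48) ≈ 3.562.
E_I > 1: normal good (luxury).

3.562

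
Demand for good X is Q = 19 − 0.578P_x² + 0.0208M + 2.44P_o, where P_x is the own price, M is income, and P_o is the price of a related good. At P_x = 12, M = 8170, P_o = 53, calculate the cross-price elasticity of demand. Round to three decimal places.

0.550

Substituting, Q = 19 − 0.578(12)² + 0.0208(8170) + 2.44(53) = 19 − 83.232 + 169.936 + 129.32 = 235.024.
∂Q/∂P_o = +2.44, so E_xy = 2.44·(53/235.024) ≈ 0.550.
E_xy > 0: the goods are substitutes.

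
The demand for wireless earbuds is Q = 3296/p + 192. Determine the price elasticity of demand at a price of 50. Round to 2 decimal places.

-0.26

At p = 50, Q = 257.92.
dQ/dp = −3296/p² = −1.3184.
Point elasticity E = (dQ/dp)·(p/Q) = -1.3184 × 50/257.92 ≈ -0.26.
|E| < 1, so demand is inelastic at this price.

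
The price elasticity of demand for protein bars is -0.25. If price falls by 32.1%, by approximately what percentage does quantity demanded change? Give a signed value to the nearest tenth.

%ΔQ ≈ E × %ΔP = (-0.25) × (-32.1%) ≈ 8.0%.

8.0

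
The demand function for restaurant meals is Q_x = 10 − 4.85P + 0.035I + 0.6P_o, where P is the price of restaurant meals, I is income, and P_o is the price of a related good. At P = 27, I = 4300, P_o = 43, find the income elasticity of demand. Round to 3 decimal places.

2.719

First evaluate Q_x: 10 − 4.85(27) + 0.035(4300) + 0.6(43) = 10 − 130.95 + 150.5 + 25.8 = 55.35.
∂Q_x/∂I = +0.035, so E_I = 0.035·(4300/55.35) ≈ 2.719.
E_I > 1: normal good (luxury).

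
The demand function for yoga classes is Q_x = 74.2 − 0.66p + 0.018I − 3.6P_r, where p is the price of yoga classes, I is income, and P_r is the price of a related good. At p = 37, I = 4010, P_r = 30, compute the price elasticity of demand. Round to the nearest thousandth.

-1.749

At the given point, Q_x = 74.2 − 0.66(37) + 0.018(4010) − 3.6(30) = 74.2 − 24.42 + 72.18 − 108 = 13.96.
∂Q_x/∂p = −0.66, so E_p = (−0.66)·(37/13.96) ≈ -1.749.
|E_p| > 1: demand is elastic.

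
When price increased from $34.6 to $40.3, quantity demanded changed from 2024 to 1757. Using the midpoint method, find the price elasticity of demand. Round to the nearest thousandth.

%ΔQ = (1757 − 2024)/[(2024 + 1757)/2] = -267/1890.5 ≈ -0.1412.
%ΔP = (40.3 − 34.6)/[(34.6 + 40.3)/2] = 5.7/37.45 ≈ 0.1522.
Arc elasticity E = %ΔQ/%ΔP ≈ -0.1412/0.1522 ≈ -0.928.
|E| < 1: demand is inelastic over this range.

-0.928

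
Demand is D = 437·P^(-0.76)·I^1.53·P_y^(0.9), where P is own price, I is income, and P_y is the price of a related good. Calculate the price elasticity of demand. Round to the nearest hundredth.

-0.76

For a Cobb–Douglas (constant-elasticity) form D = A·P^α·…, the elasticity with respect to P equals the exponent α at every point.
Here the exponent on P is -0.76, so the price elasticity of demand is -0.76.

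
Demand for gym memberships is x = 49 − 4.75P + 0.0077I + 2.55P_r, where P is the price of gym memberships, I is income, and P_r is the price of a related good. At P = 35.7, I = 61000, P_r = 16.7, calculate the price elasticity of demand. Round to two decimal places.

-0.43

Substituting, x = 49 − 4.75(35.7) + 0.0077(61000) + 2.55(16.7) = 49 − 169.575 + 469.7 + 42.585 = 391.71.
∂x/∂P = −4.75, so E_p = (−4.75)·(35.7/391.71) ≈ -0.43.
|E_p| < 1: demand is inelastic.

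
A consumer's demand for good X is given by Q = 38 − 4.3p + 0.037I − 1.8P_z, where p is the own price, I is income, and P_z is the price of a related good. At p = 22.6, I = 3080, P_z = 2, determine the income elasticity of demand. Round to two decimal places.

First evaluate Q: 38 − 4.3(22.6) + 0.037(3080) − 1.8(2) = 38 − 97.18 + 113.96 − 3.6 = 51.18.
∂Q/∂I = +0.037, so E_I = 0.037·(3080/51.18) ≈ 2.23.
E_I > 1: normal good (luxury).

2.23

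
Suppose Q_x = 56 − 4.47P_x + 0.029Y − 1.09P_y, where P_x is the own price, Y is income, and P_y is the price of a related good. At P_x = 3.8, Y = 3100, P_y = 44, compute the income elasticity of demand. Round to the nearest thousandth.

Substituting, Q_x = 56 − 4.47(3.8) + 0.029(3100) − 1.09(44) = 56 − 16.986 + 89.9 − 47.96 = 80.954.
∂Q_x/∂Y = +0.029, so E_I = 0.029·(3100/80.954) ≈ 1.111.
E_I > 1: normal good (luxury).

1.111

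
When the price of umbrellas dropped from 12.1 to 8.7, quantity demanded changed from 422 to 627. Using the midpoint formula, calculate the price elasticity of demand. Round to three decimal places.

-1.196

%ΔQ = (627 − 422)/[(422 + 627)/2] = 205/524.5 ≈ 0.3908.
%Δp = (8.7 − 12.1)/[(12.1 + 8.7)/2] = -3.4/10.4 ≈ -0.3269.
Arc elasticity E = %ΔQ/%Δp ≈ 0.3908/-0.3269 ≈ -1.196.
|E| > 1: demand is elastic over this range.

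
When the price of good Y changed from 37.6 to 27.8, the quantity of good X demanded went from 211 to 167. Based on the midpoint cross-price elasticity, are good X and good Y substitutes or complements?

substitutes

%ΔQ_x = (167 − 211)/[(211+167)/2] = -44/189 ≈ -0.2328.
%ΔP_y = (27.8 − 37.6)/[(37.6+27.8)/2] ≈ -0.2997.
E_xy = -0.2328/-0.2997 ≈ 0.777.
E_xy > 0, so the goods are substitutes.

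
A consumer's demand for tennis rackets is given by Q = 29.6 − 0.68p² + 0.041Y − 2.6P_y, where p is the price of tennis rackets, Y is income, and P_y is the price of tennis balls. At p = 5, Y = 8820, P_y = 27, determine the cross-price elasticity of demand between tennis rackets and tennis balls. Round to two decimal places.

At the given point, Q = 29.6 − 0.68(5)² + 0.041(8820) − 2.6(27) = 29.6 − 17 + 361.62 − 70.2 = 304.02.
∂Q/∂P_y = −2.6, so E_xy = -2.6·(27/304.02) ≈ -0.23.
E_xy < 0: the goods are complements.

-0.23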